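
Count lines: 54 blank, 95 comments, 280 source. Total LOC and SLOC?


Total LOC = blank + comment + code
Total LOC = 54 + 95 + 280 = 429
SLOC (source only) = code = 280

Total LOC: 429, SLOC: 280


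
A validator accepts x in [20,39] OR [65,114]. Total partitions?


Valid ranges: [20,39] and [65,114]
Class 1: x < 20 — invalid
Class 2: 20 ≤ x ≤ 39 — valid
Class 3: 39 < x < 65 — invalid (gap between ranges)
Class 4: 65 ≤ x ≤ 114 — valid
Class 5: x > 114 — invalid
Total equivalence classes: 5

5 equivalence classes


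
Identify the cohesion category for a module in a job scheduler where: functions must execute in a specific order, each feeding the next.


Reasoning: Output of one is input to next
Type: Sequential cohesion

Sequential cohesion


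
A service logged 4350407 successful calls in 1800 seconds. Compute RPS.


Formula: throughput = requests / seconds
throughput = 4350407 / 1800
throughput = 2416.89 requests/second

2416.89 requests/second


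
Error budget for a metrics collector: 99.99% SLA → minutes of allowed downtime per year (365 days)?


Formula: allowed downtime = period * (100 - SLA) / 100
Period (year (365 days)) = 525600 minutes
Unavailability fraction = (100 - 99.99) / 100
Allowed downtime = 525600 * (100 - 99.99) / 100
Allowed downtime = 52.56 minutes

52.56 minutes


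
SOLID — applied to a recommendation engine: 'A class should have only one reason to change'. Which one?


This describes the Single Responsibility Principle (SRP)

Single Responsibility Principle (SRP)


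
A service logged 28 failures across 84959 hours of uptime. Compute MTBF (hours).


Formula: MTBF = Total operating time / Number of failures
MTBF = 84959 / 28
MTBF = 3034.25 hours

3034.25 hours


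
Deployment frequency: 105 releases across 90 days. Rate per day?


Formula: deployments per day = releases / days
= 105 / 90
= 1.167 deploys/day
(equivalently, 8.17 deploys/week)

1.167 deploys/day


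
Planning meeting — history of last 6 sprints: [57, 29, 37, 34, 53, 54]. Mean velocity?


Formula: Avg velocity = Total points / Number of sprints
Points: [57, 29, 37, 34, 53, 54]
Sum = 57 + 29 + 37 + 34 + 53 + 54 = 264
Avg velocity = 264 / 6 = 44.0 points/sprint

44.0 points/sprint


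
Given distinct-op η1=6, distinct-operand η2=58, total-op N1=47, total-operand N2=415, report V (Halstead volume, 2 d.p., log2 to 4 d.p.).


Formula: V = N * log2(η), where N = N1 + N2 and η = η1 + η2
η = 6 + 58 = 64
N = 47 + 415 = 462
log2(64) ≈ 6.0000
V = 462 * 6.0000 = 2772.00

2772.00


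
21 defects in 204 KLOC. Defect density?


Defect density = defects / KLOC
Defect density = 21 / 204
Defect density = 0.103 defects/KLOC

0.103 defects/KLOC


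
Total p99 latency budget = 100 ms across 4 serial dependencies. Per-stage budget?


Formula: per_stage = total_budget / stages
per_stage = 100 / 4
per_stage = 25.0 ms

25.0 ms


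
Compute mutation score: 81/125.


Mutation score = killed / total * 100
Mutation score = 81 / 125 * 100
Mutation score = 64.8%

64.8%


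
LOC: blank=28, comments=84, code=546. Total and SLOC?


Total LOC = blank + comment + code
Total LOC = 28 + 84 + 546 = 658
SLOC (source only) = code = 546

Total LOC: 658, SLOC: 546


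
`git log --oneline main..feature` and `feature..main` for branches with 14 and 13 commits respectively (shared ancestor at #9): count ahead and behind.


Common ancestor: commit #9
feature commits after divergence: 14 - 9 = 5
main commits after divergence: 13 - 9 = 4
feature is 5 commits ahead of main
main is 4 commits ahead of feature

feature ahead: 5, main ahead: 4


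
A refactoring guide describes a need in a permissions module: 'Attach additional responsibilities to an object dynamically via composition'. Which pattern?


This matches the Decorator pattern

Decorator


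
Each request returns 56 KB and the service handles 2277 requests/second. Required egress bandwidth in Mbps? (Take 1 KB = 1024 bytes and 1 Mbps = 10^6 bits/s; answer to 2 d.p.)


Formula: Mbps = payload_bytes * RPS * 8 / 1e6
Payload per request = 56 KB = 56 * 1024 = 57344 bytes
Total bytes/sec = 57344 * 2277 = 130572288
Total bits/sec = 130572288 * 8 = 1044578304
Mbps = 1044578304 / 1e6 = 1044.58

1044.58 Mbps


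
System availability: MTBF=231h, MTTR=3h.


Availability = MTBF / (MTBF + MTTR)
Availability = 231 / (231 + 3)
Availability = 231 / 234
Availability = 98.7179%

98.7179%


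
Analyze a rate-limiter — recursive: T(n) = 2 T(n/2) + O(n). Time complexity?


Reasoning: master theorem case 2 (merge-sort recurrence)
Complexity: O(n log n)

O(n log n)


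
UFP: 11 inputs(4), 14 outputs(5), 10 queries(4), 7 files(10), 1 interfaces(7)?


UFP = EI*4 + EO*5 + EQ*4 + ILF*10 + EIF*7
UFP = 11*4 + 14*5 + 10*4 + 7*10 + 1*7
UFP = 44 + 70 + 40 + 70 + 7
UFP = 231

231


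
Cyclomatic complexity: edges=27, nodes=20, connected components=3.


Formula: V(G) = E - N + 2P
V(G) = 27 - 20 + 2*3
V(G) = 7 + 6
V(G) = 13

13


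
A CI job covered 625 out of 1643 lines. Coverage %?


Coverage = covered / total * 100
Coverage = 625 / 1643 * 100
Coverage = 38.04%

38.04%


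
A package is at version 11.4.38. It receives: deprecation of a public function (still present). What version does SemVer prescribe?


Current: 11.4.38
Change category: 'deprecation of a public function (still present)' → minor bump
SemVer rule: minor bump → increment MINOR, reset PATCH to 0 (MAJOR unchanged)
New: 11.5.0

11.5.0


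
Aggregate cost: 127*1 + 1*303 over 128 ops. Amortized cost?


Formula: Amortized cost = Total cost / Operations
Total cost = (127 * 1) + (1 * 303)
Total cost = 127 + 303 = 430
Amortized = 430 / 128 = 3.3594

3.3594


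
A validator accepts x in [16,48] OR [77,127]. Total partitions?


Valid ranges: [16,48] and [77,127]
Class 1: x < 16 — invalid
Class 2: 16 ≤ x ≤ 48 — valid
Class 3: 48 < x < 77 — invalid (gap between ranges)
Class 4: 77 ≤ x ≤ 127 — valid
Class 5: x > 127 — invalid
Total equivalence classes: 5

5 equivalence classes


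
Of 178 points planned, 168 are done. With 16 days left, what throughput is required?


Formula: Required rate = Remaining points / Days left
Remaining = 178 - 168 = 10 points
Required rate = 10 / 16 = 0.63 points/day

0.63 points/day


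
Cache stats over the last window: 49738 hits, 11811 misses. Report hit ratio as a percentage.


Formula: hit rate = hits / (hits + misses) * 100
hit rate = 49738 / (49738 + 11811) * 100
hit rate = 49738 / 61549 * 100
hit rate = 80.81%

80.81%


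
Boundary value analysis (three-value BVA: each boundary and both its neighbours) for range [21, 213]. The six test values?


Range: [21, 213]
Boundaries: just below min, min, min+1, max-1, max, just above max
Values: [20, 21, 22, 212, 213, 214]

[20, 21, 22, 212, 213, 214]


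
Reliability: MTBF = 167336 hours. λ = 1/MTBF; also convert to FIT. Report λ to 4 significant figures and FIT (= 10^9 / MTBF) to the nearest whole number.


Formula: λ = 1 / MTBF; FIT = λ × 1e9 = 1e9 / MTBF
λ = 1 / 167336 ≈ 5.976e-06 failures/hour
FIT = 1e9 / 167336 ≈ 5976 failures per 1e9 hours (nearest whole number)

λ = 5.976e-06 /h, FIT = 5976


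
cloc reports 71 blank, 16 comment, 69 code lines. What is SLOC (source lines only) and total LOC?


Total LOC = blank + comment + code
Total LOC = 71 + 16 + 69 = 156
SLOC (source only) = code = 69

Total LOC: 156, SLOC: 69


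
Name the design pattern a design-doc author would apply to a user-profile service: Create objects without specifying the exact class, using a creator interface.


This matches the Factory Method pattern

Factory Method


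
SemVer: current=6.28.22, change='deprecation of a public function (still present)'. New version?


Current: 6.28.22
Change category: 'deprecation of a public function (still present)' → minor bump
SemVer rule: minor bump → increment MINOR, reset PATCH to 0 (MAJOR unchanged)
New: 6.29.0

6.29.0


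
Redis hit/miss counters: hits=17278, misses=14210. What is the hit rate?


Formula: hit rate = hits / (hits + misses) * 100
hit rate = 17278 / (17278 + 14210) * 100
hit rate = 17278 / 31488 * 100
hit rate = 54.87%

54.87%


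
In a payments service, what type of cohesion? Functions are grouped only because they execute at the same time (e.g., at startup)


Reasoning: Related by timing only
Type: Temporal cohesion

Temporal cohesion


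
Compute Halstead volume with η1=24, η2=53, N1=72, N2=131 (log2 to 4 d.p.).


Formula: V = N * log2(η), where N = N1 + N2 and η = η1 + η2
η = 24 + 53 = 77
N = 72 + 131 = 203
log2(77) ≈ 6.2668
V = 203 * 6.2668 = 1272.16

1272.16


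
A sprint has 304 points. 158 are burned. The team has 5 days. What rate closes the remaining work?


Formula: Required rate = Remaining points / Days left
Remaining = 304 - 158 = 146 points
Required rate = 146 / 5 = 29.2 points/day

29.2 points/day


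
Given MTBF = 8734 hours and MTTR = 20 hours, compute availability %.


Availability = MTBF / (MTBF + MTTR)
Availability = 8734 / (8734 + 20)
Availability = 8734 / 8754
Availability = 99.7715%

99.7715%


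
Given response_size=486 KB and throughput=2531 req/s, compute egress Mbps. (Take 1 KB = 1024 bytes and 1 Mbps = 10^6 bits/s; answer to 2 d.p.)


Formula: Mbps = payload_bytes * RPS * 8 / 1e6
Payload per request = 486 KB = 486 * 1024 = 497664 bytes
Total bytes/sec = 497664 * 2531 = 1259587584
Total bits/sec = 1259587584 * 8 = 10076700672
Mbps = 10076700672 / 1e6 = 10076.7

10076.7 Mbps


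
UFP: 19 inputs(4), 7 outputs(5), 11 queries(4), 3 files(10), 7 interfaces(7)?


UFP = EI*4 + EO*5 + EQ*4 + ILF*10 + EIF*7
UFP = 19*4 + 7*5 + 11*4 + 3*10 + 7*7
UFP = 76 + 35 + 44 + 30 + 49
UFP = 234

234


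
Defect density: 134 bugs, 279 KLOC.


Defect density = defects / KLOC
Defect density = 134 / 279
Defect density = 0.48 defects/KLOC

0.48 defects/KLOC


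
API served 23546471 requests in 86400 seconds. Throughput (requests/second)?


Formula: throughput = requests / seconds
throughput = 23546471 / 86400
throughput = 272.53 requests/second

272.53 requests/second


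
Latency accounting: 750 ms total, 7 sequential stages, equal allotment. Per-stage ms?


Formula: per_stage = total_budget / stages
per_stage = 750 / 7
per_stage = 107.14 ms

107.14 ms


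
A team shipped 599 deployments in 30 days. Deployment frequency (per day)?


Formula: deployments per day = releases / days
= 599 / 30
= 19.967 deploys/day
(equivalently, 139.77 deploys/week)

19.967 deploys/day


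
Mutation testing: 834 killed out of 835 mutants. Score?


Mutation score = killed / total * 100
Mutation score = 834 / 835 * 100
Mutation score = 99.88%

99.88%


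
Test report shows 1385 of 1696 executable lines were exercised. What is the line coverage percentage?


Coverage = covered / total * 100
Coverage = 1385 / 1696 * 100
Coverage = 81.66%

81.66%


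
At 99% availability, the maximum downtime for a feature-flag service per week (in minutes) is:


Formula: allowed downtime = period * (100 - SLA) / 100
Period (week) = 10080 minutes
Unavailability fraction = (100 - 99.0) / 100
Allowed downtime = 10080 * (100 - 99.0) / 100
Allowed downtime = 100.8 minutes

100.8 minutes


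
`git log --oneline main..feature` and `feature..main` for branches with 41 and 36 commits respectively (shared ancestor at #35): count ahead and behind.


Common ancestor: commit #35
feature commits after divergence: 41 - 35 = 6
main commits after divergence: 36 - 35 = 1
feature is 6 commits ahead of main
main is 1 commits ahead of feature

feature ahead: 6, main ahead: 1


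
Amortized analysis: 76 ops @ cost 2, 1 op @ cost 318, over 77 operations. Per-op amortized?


Formula: Amortized cost = Total cost / Operations
Total cost = (76 * 2) + (1 * 318)
Total cost = 152 + 318 = 470
Amortized = 470 / 77 = 6.1039

6.1039


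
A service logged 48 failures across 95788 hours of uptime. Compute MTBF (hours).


Formula: MTBF = Total operating time / Number of failures
MTBF = 95788 / 48
MTBF = 1995.58 hours

1995.58 hours


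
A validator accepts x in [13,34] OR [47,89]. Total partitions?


Valid ranges: [13,34] and [47,89]
Class 1: x < 13 — invalid
Class 2: 13 ≤ x ≤ 34 — valid
Class 3: 34 < x < 47 — invalid (gap between ranges)
Class 4: 47 ≤ x ≤ 89 — valid
Class 5: x > 89 — invalid
Total equivalence classes: 5

5 equivalence classes


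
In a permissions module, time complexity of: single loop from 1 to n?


Reasoning: one pass through n items
Complexity: O(n)

O(n)


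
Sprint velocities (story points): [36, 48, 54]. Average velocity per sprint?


Formula: Avg velocity = Total points / Number of sprints
Points: [36, 48, 54]
Sum = 36 + 48 + 54 = 138
Avg velocity = 138 / 3 = 46.0 points/sprint

46.0 points/sprint


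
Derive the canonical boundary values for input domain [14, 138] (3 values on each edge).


Range: [14, 138]
Boundaries: just below min, min, min+1, max-1, max, just above max
Values: [13, 14, 15, 137, 138, 139]

[13, 14, 15, 137, 138, 139]


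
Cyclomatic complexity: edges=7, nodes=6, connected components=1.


Formula: V(G) = E - N + 2P
V(G) = 7 - 6 + 2*1
V(G) = 1 + 2
V(G) = 3

3


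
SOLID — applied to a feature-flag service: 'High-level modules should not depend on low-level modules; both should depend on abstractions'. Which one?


This describes the Dependency Inversion Principle (DIP)

Dependency Inversion Principle (DIP)


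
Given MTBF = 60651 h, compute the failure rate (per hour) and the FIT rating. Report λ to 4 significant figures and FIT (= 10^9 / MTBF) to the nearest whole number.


Formula: λ = 1 / MTBF; FIT = λ × 1e9 = 1e9 / MTBF
λ = 1 / 60651 ≈ 1.649e-05 failures/hour
FIT = 1e9 / 60651 ≈ 16488 failures per 1e9 hours (nearest whole number)

λ = 1.649e-05 /h, FIT = 16488


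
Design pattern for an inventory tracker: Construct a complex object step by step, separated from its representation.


This matches the Builder pattern

Builder


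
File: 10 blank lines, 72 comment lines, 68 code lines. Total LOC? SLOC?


Total LOC = blank + comment + code
Total LOC = 10 + 72 + 68 = 150
SLOC (source only) = code = 68

Total LOC: 150, SLOC: 68


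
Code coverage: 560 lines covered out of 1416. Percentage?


Coverage = covered / total * 100
Coverage = 560 / 1416 * 100
Coverage = 39.55%

39.55%


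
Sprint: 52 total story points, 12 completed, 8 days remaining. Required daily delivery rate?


Formula: Required rate = Remaining points / Days left
Remaining = 52 - 12 = 40 points
Required rate = 40 / 8 = 5.0 points/day

5.0 points/day


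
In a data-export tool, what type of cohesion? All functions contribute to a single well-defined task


Reasoning: Best: single purpose
Type: Functional cohesion

Functional cohesion


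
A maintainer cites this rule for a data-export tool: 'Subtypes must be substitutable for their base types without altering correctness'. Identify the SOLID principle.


This describes the Liskov Substitution Principle (LSP)

Liskov Substitution Principle (LSP)


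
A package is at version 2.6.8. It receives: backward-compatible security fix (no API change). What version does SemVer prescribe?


Current: 2.6.8
Change category: 'backward-compatible security fix (no API change)' → patch bump
SemVer rule: patch bump → increment PATCH (MAJOR and MINOR unchanged)
New: 2.6.9

2.6.9


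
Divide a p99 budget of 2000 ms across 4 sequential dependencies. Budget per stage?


Formula: per_stage = total_budget / stages
per_stage = 2000 / 4
per_stage = 500.0 ms

500.0 ms


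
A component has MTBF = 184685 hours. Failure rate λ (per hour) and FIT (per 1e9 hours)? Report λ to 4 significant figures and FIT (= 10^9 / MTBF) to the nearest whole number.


Formula: λ = 1 / MTBF; FIT = λ × 1e9 = 1e9 / MTBF
λ = 1 / 184685 ≈ 5.415e-06 failures/hour
FIT = 1e9 / 184685 ≈ 5415 failures per 1e9 hours (nearest whole number)

λ = 5.415e-06 /h, FIT = 5415


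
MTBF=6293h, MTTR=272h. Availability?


Availability = MTBF / (MTBF + MTTR)
Availability = 6293 / (6293 + 272)
Availability = 6293 / 6565
Availability = 95.8568%

95.8568%


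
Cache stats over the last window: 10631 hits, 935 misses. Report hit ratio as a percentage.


Formula: hit rate = hits / (hits + misses) * 100
hit rate = 10631 / (10631 + 935) * 100
hit rate = 10631 / 11566 * 100
hit rate = 91.92%

91.92%


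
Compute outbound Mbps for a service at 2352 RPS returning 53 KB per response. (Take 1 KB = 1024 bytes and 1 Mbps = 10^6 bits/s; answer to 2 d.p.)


Formula: Mbps = payload_bytes * RPS * 8 / 1e6
Payload per request = 53 KB = 53 * 1024 = 54272 bytes
Total bytes/sec = 54272 * 2352 = 127647744
Total bits/sec = 127647744 * 8 = 1021181952
Mbps = 1021181952 / 1e6 = 1021.18

1021.18 Mbps


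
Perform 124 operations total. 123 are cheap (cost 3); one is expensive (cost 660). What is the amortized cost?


Formula: Amortized cost = Total cost / Operations
Total cost = (123 * 3) + (1 * 660)
Total cost = 369 + 660 = 1029
Amortized = 1029 / 124 = 8.2984

8.2984


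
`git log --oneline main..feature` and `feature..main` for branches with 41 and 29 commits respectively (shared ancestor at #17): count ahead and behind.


Common ancestor: commit #17
feature commits after divergence: 41 - 17 = 24
main commits after divergence: 29 - 17 = 12
feature is 24 commits ahead of main
main is 12 commits ahead of feature

feature ahead: 24, main ahead: 12


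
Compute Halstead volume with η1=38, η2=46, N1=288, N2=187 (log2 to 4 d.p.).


Formula: V = N * log2(η), where N = N1 + N2 and η = η1 + η2
η = 38 + 46 = 84
N = 288 + 187 = 475
log2(84) ≈ 6.3923
V = 475 * 6.3923 = 3036.34

3036.34


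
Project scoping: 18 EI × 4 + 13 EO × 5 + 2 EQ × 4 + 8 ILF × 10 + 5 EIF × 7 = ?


UFP = EI*4 + EO*5 + EQ*4 + ILF*10 + EIF*7
UFP = 18*4 + 13*5 + 2*4 + 8*10 + 5*7
UFP = 72 + 65 + 8 + 80 + 35
UFP = 260

260


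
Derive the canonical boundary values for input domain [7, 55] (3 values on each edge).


Range: [7, 55]
Boundaries: just below min, min, min+1, max-1, max, just above max
Values: [6, 7, 8, 54, 55, 56]

[6, 7, 8, 54, 55, 56]


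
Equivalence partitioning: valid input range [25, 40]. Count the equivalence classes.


Valid range: [25, 40]
Class 1: x < 25 — invalid
Class 2: 25 ≤ x ≤ 40 — valid
Class 3: x > 40 — invalid
Total equivalence classes: 3

3 equivalence classes


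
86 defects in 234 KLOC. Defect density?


Defect density = defects / KLOC
Defect density = 86 / 234
Defect density = 0.368 defects/KLOC

0.368 defects/KLOC


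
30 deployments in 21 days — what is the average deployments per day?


Formula: deployments per day = releases / days
= 30 / 21
= 1.429 deploys/day
(equivalently, 10.0 deploys/week)

1.429 deploys/day


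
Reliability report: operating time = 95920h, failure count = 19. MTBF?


Formula: MTBF = Total operating time / Number of failures
MTBF = 95920 / 19
MTBF = 5048.42 hours

5048.42 hours


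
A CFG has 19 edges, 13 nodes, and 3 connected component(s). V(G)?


Formula: V(G) = E - N + 2P
V(G) = 19 - 13 + 2*3
V(G) = 6 + 6
V(G) = 12

12


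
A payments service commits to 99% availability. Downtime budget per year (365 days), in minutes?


Formula: allowed downtime = period * (100 - SLA) / 100
Period (year (365 days)) = 525600 minutes
Unavailability fraction = (100 - 99.0) / 100
Allowed downtime = 525600 * (100 - 99.0) / 100
Allowed downtime = 5256.0 minutes

5256.0 minutes


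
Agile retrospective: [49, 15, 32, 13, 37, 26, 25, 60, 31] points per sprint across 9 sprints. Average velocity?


Formula: Avg velocity = Total points / Number of sprints
Points: [49, 15, 32, 13, 37, 26, 25, 60, 31]
Sum = 49 + 15 + 32 + 13 + 37 + 26 + 25 + 60 + 31 = 288
Avg velocity = 288 / 9 = 32.0 points/sprint

32.0 points/sprint


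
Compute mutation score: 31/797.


Mutation score = killed / total * 100
Mutation score = 31 / 797 * 100
Mutation score = 3.89%

3.89%


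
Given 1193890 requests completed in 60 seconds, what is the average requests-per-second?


Formula: throughput = requests / seconds
throughput = 1193890 / 60
throughput = 19898.17 requests/second

19898.17 requests/second


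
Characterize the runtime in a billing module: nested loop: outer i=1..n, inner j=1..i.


Reasoning: triangle: n(n+1)/2 ~ n^2/2
Complexity: O(n^2)

O(n^2)


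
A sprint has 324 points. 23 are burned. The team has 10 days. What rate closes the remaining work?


Formula: Required rate = Remaining points / Days left
Remaining = 324 - 23 = 301 points
Required rate = 301 / 10 = 30.1 points/day

30.1 points/day


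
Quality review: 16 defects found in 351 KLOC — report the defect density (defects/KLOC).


Defect density = defects / KLOC
Defect density = 16 / 351
Defect density = 0.046 defects/KLOC

0.046 defects/KLOC


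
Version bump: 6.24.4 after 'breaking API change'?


Current: 6.24.4
Change category: 'breaking API change' → major bump
SemVer rule: major bump → increment MAJOR, reset MINOR and PATCH to 0
New: 7.0.0

7.0.0


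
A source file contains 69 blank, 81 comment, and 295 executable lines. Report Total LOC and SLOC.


Total LOC = blank + comment + code
Total LOC = 69 + 81 + 295 = 445
SLOC (source only) = code = 295

Total LOC: 445, SLOC: 295


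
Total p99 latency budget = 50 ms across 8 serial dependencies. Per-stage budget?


Formula: per_stage = total_budget / stages
per_stage = 50 / 8
per_stage = 6.25 ms

6.25 ms


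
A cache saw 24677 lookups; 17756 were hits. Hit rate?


Formula: hit rate = hits / (hits + misses) * 100
hit rate = 17756 / (17756 + 6921) * 100
hit rate = 17756 / 24677 * 100
hit rate = 71.95%

71.95%


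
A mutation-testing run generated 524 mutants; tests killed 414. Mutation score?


Mutation score = killed / total * 100
Mutation score = 414 / 524 * 100
Mutation score = 79.01%

79.01%


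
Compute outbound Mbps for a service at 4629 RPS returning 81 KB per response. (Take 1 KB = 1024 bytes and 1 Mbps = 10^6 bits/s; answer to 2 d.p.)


Formula: Mbps = payload_bytes * RPS * 8 / 1e6
Payload per request = 81 KB = 81 * 1024 = 82944 bytes
Total bytes/sec = 82944 * 4629 = 383947776
Total bits/sec = 383947776 * 8 = 3071582208
Mbps = 3071582208 / 1e6 = 3071.58

3071.58 Mbps


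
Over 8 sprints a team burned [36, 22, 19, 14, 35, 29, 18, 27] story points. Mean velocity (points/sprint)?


Formula: Avg velocity = Total points / Number of sprints
Points: [36, 22, 19, 14, 35, 29, 18, 27]
Sum = 36 + 22 + 19 + 14 + 35 + 29 + 18 + 27 = 200
Avg velocity = 200 / 8 = 25.0 points/sprint

25.0 points/sprint


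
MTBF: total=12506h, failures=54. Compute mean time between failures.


Formula: MTBF = Total operating time / Number of failures
MTBF = 12506 / 54
MTBF = 231.59 hours

231.59 hours


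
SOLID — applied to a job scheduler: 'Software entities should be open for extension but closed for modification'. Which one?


This describes the Open/Closed Principle (OCP)

Open/Closed Principle (OCP)


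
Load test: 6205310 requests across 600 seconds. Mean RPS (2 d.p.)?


Formula: throughput = requests / seconds
throughput = 6205310 / 600
throughput = 10342.18 requests/second

10342.18 requests/second


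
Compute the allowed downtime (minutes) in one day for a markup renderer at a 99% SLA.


Formula: allowed downtime = period * (100 - SLA) / 100
Period (day) = 1440 minutes
Unavailability fraction = (100 - 99.0) / 100
Allowed downtime = 1440 * (100 - 99.0) / 100
Allowed downtime = 14.4 minutes

14.4 minutes


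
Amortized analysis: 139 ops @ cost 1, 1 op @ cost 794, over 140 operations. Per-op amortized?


Formula: Amortized cost = Total cost / Operations
Total cost = (139 * 1) + (1 * 794)
Total cost = 139 + 794 = 933
Amortized = 933 / 140 = 6.6643

6.6643


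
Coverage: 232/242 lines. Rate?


Coverage = covered / total * 100
Coverage = 232 / 242 * 100
Coverage = 95.87%

95.87%


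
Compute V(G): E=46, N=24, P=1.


Formula: V(G) = E - N + 2P
V(G) = 46 - 24 + 2*1
V(G) = 22 + 2
V(G) = 24

24


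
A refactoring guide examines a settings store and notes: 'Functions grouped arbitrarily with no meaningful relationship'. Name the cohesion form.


Reasoning: Worst: random grouping
Type: Coincidental cohesion

Coincidental cohesion


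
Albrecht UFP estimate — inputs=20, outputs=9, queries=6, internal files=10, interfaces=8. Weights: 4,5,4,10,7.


UFP = EI*4 + EO*5 + EQ*4 + ILF*10 + EIF*7
UFP = 20*4 + 9*5 + 6*4 + 10*10 + 8*7
UFP = 80 + 45 + 24 + 100 + 56
UFP = 305

305


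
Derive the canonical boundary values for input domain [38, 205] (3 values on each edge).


Range: [38, 205]
Boundaries: just below min, min, min+1, max-1, max, just above max
Values: [37, 38, 39, 204, 205, 206]

[37, 38, 39, 204, 205, 206]


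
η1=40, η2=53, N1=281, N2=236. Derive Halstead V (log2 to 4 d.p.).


Formula: V = N * log2(η), where N = N1 + N2 and η = η1 + η2
η = 40 + 53 = 93
N = 281 + 236 = 517
log2(93) ≈ 6.5392
V = 517 * 6.5392 = 3380.77

3380.77


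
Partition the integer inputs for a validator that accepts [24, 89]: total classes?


Valid range: [24, 89]
Class 1: x < 24 — invalid
Class 2: 24 ≤ x ≤ 89 — valid
Class 3: x > 89 — invalid
Total equivalence classes: 3

3 equivalence classes


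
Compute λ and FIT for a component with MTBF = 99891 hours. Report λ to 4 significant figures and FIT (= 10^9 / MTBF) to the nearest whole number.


Formula: λ = 1 / MTBF; FIT = λ × 1e9 = 1e9 / MTBF
λ = 1 / 99891 ≈ 1.001e-05 failures/hour
FIT = 1e9 / 99891 ≈ 10011 failures per 1e9 hours (nearest whole number)

λ = 1.001e-05 /h, FIT = 10011


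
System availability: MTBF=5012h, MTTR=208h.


Availability = MTBF / (MTBF + MTTR)
Availability = 5012 / (5012 + 208)
Availability = 5012 / 5220
Availability = 96.0153%

96.0153%


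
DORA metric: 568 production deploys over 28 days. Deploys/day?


Formula: deployments per day = releases / days
= 568 / 28
= 20.286 deploys/day
(equivalently, 142.0 deploys/week)

20.286 deploys/day


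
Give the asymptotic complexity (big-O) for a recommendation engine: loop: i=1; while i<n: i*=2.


Reasoning: i doubles each step so iterations are log2(n)
Complexity: O(log n)

O(log n)


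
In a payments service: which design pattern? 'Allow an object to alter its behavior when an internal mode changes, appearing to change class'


This matches the State pattern

State


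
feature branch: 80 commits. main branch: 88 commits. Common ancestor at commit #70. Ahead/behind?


Common ancestor: commit #70
feature commits after divergence: 80 - 70 = 10
main commits after divergence: 88 - 70 = 18
feature is 10 commits ahead of main
main is 18 commits ahead of feature

feature ahead: 10, main ahead: 18


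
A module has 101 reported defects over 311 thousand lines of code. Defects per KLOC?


Defect density = defects / KLOC
Defect density = 101 / 311
Defect density = 0.325 defects/KLOC

0.325 defects/KLOC


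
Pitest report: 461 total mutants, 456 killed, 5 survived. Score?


Mutation score = killed / total * 100
Mutation score = 456 / 461 * 100
Mutation score = 98.92%

98.92%


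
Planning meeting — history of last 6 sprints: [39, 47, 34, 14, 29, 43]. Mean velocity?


Formula: Avg velocity = Total points / Number of sprints
Points: [39, 47, 34, 14, 29, 43]
Sum = 39 + 47 + 34 + 14 + 29 + 43 = 206
Avg velocity = 206 / 6 = 34.33 points/sprint

34.33 points/sprint


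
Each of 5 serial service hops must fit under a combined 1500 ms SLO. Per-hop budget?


Formula: per_stage = total_budget / stages
per_stage = 1500 / 5
per_stage = 300.0 ms

300.0 ms


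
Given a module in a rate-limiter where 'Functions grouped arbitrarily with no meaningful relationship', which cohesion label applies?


Reasoning: Worst: random grouping
Type: Coincidental cohesion

Coincidental cohesion


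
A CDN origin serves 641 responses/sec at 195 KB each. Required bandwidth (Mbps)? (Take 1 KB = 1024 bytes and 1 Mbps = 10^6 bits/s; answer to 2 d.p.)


Formula: Mbps = payload_bytes * RPS * 8 / 1e6
Payload per request = 195 KB = 195 * 1024 = 199680 bytes
Total bytes/sec = 199680 * 641 = 127994880
Total bits/sec = 127994880 * 8 = 1023959040
Mbps = 1023959040 / 1e6 = 1023.96

1023.96 Mbps


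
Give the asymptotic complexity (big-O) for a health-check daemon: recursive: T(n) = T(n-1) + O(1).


Reasoning: linear recursion with constant work per frame
Complexity: O(n)

O(n)


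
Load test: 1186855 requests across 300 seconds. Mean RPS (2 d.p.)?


Formula: throughput = requests / seconds
throughput = 1186855 / 300
throughput = 3956.18 requests/second

3956.18 requests/second


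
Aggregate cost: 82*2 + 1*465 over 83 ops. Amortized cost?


Formula: Amortized cost = Total cost / Operations
Total cost = (82 * 2) + (1 * 465)
Total cost = 164 + 465 = 629
Amortized = 629 / 83 = 7.5783

7.5783


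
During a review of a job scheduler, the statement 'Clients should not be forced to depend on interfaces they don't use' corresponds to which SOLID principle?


This describes the Interface Segregation Principle (ISP)

Interface Segregation Principle (ISP)


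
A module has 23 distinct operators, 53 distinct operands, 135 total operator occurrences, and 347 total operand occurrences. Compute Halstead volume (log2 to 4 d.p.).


Formula: V = N * log2(η), where N = N1 + N2 and η = η1 + η2
η = 23 + 53 = 76
N = 135 + 347 = 482
log2(76) ≈ 6.2479
V = 482 * 6.2479 = 3011.49

3011.49


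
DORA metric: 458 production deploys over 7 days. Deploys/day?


Formula: deployments per day = releases / days
= 458 / 7
= 65.429 deploys/day
(equivalently, 458.0 deploys/week)

65.429 deploys/day


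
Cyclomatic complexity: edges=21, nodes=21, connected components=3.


Formula: V(G) = E - N + 2P
V(G) = 21 - 21 + 2*3
V(G) = 0 + 6
V(G) = 6

6


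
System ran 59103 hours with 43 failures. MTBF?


Formula: MTBF = Total operating time / Number of failures
MTBF = 59103 / 43
MTBF = 1374.49 hours

1374.49 hours


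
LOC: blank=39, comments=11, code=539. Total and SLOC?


Total LOC = blank + comment + code
Total LOC = 39 + 11 + 539 = 589
SLOC (source only) = code = 539

Total LOC: 589, SLOC: 539


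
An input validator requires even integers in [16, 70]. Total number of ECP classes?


Constraint: even integers in [16, 70]
Class 1: x < 16 — out-of-range invalid
Class 2: x in [16,70] but odd — wrong type invalid
Class 3: x in [16,70] and even — valid
Class 4: x > 70 — out-of-range invalid
Total equivalence classes: 4

4 equivalence classes


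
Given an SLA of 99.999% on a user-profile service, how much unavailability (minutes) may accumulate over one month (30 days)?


Formula: allowed downtime = period * (100 - SLA) / 100
Period (month (30 days)) = 43200 minutes
Unavailability fraction = (100 - 99.999) / 100
Allowed downtime = 43200 * (100 - 99.999) / 100
Allowed downtime = 0.432 minutes

0.432 minutes


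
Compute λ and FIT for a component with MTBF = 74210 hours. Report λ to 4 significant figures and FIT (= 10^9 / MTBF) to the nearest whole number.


Formula: λ = 1 / MTBF; FIT = λ × 1e9 = 1e9 / MTBF
λ = 1 / 74210 ≈ 1.348e-05 failures/hour
FIT = 1e9 / 74210 ≈ 13475 failures per 1e9 hours (nearest whole number)

λ = 1.348e-05 /h, FIT = 13475


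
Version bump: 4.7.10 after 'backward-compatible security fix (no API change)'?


Current: 4.7.10
Change category: 'backward-compatible security fix (no API change)' → patch bump
SemVer rule: patch bump → increment PATCH (MAJOR and MINOR unchanged)
New: 4.7.11

4.7.11


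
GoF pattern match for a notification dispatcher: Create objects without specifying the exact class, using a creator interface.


This matches the Factory Method pattern

Factory Method


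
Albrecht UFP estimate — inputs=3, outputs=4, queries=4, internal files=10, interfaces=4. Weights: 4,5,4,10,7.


UFP = EI*4 + EO*5 + EQ*4 + ILF*10 + EIF*7
UFP = 3*4 + 4*5 + 4*4 + 10*10 + 4*7
UFP = 12 + 20 + 16 + 100 + 28
UFP = 176

176


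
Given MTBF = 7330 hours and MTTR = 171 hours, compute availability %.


Availability = MTBF / (MTBF + MTTR)
Availability = 7330 / (7330 + 171)
Availability = 7330 / 7501
Availability = 97.7203%

97.7203%


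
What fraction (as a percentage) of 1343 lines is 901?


Coverage = covered / total * 100
Coverage = 901 / 1343 * 100
Coverage = 67.09%

67.09%


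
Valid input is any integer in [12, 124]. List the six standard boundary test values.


Range: [12, 124]
Boundaries: just below min, min, min+1, max-1, max, just above max
Values: [11, 12, 13, 123, 124, 125]

[11, 12, 13, 123, 124, 125]


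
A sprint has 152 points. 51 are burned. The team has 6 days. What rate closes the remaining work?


Formula: Required rate = Remaining points / Days left
Remaining = 152 - 51 = 101 points
Required rate = 101 / 6 = 16.83 points/day

16.83 points/day


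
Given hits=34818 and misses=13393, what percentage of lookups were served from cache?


Formula: hit rate = hits / (hits + misses) * 100
hit rate = 34818 / (34818 + 13393) * 100
hit rate = 34818 / 48211 * 100
hit rate = 72.22%

72.22%


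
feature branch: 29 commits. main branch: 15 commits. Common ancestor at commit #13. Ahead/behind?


Common ancestor: commit #13
feature commits after divergence: 29 - 13 = 16
main commits after divergence: 15 - 13 = 2
feature is 16 commits ahead of main
main is 2 commits ahead of feature

feature ahead: 16, main ahead: 2


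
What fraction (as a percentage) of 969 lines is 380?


Coverage = covered / total * 100
Coverage = 380 / 969 * 100
Coverage = 39.22%

39.22%


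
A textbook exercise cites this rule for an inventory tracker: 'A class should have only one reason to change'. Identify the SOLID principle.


This describes the Single Responsibility Principle (SRP)

Single Responsibility Principle (SRP)


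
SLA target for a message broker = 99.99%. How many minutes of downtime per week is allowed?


Formula: allowed downtime = period * (100 - SLA) / 100
Period (week) = 10080 minutes
Unavailability fraction = (100 - 99.99) / 100
Allowed downtime = 10080 * (100 - 99.99) / 100
Allowed downtime = 1.008 minutes

1.008 minutes


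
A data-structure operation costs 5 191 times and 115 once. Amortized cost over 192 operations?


Formula: Amortized cost = Total cost / Operations
Total cost = (191 * 5) + (1 * 115)
Total cost = 955 + 115 = 1070
Amortized = 1070 / 192 = 5.5729

5.5729


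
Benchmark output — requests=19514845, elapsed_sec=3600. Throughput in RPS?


Formula: throughput = requests / seconds
throughput = 19514845 / 3600
throughput = 5420.79 requests/second

5420.79 requests/second


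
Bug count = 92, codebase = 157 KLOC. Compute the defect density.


Defect density = defects / KLOC
Defect density = 92 / 157
Defect density = 0.586 defects/KLOC

0.586 defects/KLOC


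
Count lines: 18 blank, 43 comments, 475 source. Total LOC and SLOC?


Total LOC = blank + comment + code
Total LOC = 18 + 43 + 475 = 536
SLOC (source only) = code = 475

Total LOC: 536, SLOC: 475


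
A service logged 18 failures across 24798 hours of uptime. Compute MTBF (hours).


Formula: MTBF = Total operating time / Number of failures
MTBF = 24798 / 18
MTBF = 1377.67 hours

1377.67 hours


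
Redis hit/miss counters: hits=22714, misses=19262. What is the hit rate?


Formula: hit rate = hits / (hits + misses) * 100
hit rate = 22714 / (22714 + 19262) * 100
hit rate = 22714 / 41976 * 100
hit rate = 54.11%

54.11%


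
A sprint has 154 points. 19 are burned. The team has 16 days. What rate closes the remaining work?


Formula: Required rate = Remaining points / Days left
Remaining = 154 - 19 = 135 points
Required rate = 135 / 16 = 8.44 points/day

8.44 points/day


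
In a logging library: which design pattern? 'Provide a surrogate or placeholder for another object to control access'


This matches the Proxy pattern

Proxy


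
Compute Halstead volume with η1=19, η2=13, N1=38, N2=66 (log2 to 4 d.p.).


Formula: V = N * log2(η), where N = N1 + N2 and η = η1 + η2
η = 19 + 13 = 32
N = 38 + 66 = 104
log2(32) ≈ 5.0000
V = 104 * 5.0000 = 520.00

520.00


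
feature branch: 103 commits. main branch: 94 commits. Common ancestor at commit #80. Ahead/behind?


Common ancestor: commit #80
feature commits after divergence: 103 - 80 = 23
main commits after divergence: 94 - 80 = 14
feature is 23 commits ahead of main
main is 14 commits ahead of feature

feature ahead: 23, main ahead: 14


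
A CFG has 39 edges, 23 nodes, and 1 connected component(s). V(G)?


Formula: V(G) = E - N + 2P
V(G) = 39 - 23 + 2*1
V(G) = 16 + 2
V(G) = 18

18


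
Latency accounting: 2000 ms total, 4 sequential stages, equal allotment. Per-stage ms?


Formula: per_stage = total_budget / stages
per_stage = 2000 / 4
per_stage = 500.0 ms

500.0 ms


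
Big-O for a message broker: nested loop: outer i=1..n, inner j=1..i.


Reasoning: triangle: n(n+1)/2 ~ n^2/2
Complexity: O(n^2)

O(n^2)


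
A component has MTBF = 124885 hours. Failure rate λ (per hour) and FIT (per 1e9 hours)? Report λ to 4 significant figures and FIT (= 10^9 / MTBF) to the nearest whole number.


Formula: λ = 1 / MTBF; FIT = λ × 1e9 = 1e9 / MTBF
λ = 1 / 124885 ≈ 8.007e-06 failures/hour
FIT = 1e9 / 124885 ≈ 8007 failures per 1e9 hours (nearest whole number)

λ = 8.007e-06 /h, FIT = 8007


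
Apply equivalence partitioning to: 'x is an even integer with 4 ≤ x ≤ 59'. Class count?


Constraint: even integers in [4, 59]
Class 1: x < 4 — out-of-range invalid
Class 2: x in [4,59] but odd — wrong type invalid
Class 3: x in [4,59] and even — valid
Class 4: x > 59 — out-of-range invalid
Total equivalence classes: 4

4 equivalence classes


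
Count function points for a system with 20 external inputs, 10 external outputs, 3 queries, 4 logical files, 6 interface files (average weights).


UFP = EI*4 + EO*5 + EQ*4 + ILF*10 + EIF*7
UFP = 20*4 + 10*5 + 3*4 + 4*10 + 6*7
UFP = 80 + 50 + 12 + 40 + 42
UFP = 224

224


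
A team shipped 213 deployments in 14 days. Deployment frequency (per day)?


Formula: deployments per day = releases / days
= 213 / 14
= 15.214 deploys/day
(equivalently, 106.5 deploys/week)

15.214 deploys/day


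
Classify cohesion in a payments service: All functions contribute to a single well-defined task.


Reasoning: Best: single purpose
Type: Functional cohesion

Functional cohesion


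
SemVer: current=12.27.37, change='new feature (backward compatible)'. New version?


Current: 12.27.37
Change category: 'new feature (backward compatible)' → minor bump
SemVer rule: minor bump → increment MINOR, reset PATCH to 0 (MAJOR unchanged)
New: 12.28.0

12.28.0


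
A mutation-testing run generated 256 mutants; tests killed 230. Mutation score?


Mutation score = killed / total * 100
Mutation score = 230 / 256 * 100
Mutation score = 89.84%

89.84%


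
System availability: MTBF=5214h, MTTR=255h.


Availability = MTBF / (MTBF + MTTR)
Availability = 5214 / (5214 + 255)
Availability = 5214 / 5469
Availability = 95.3374%

95.3374%


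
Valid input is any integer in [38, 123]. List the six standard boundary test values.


Range: [38, 123]
Boundaries: just below min, min, min+1, max-1, max, just above max
Values: [37, 38, 39, 122, 123, 124]

[37, 38, 39, 122, 123, 124]


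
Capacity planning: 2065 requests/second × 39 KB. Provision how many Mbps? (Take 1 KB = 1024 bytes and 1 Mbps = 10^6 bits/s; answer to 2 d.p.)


Formula: Mbps = payload_bytes * RPS * 8 / 1e6
Payload per request = 39 KB = 39 * 1024 = 39936 bytes
Total bytes/sec = 39936 * 2065 = 82467840
Total bits/sec = 82467840 * 8 = 659742720
Mbps = 659742720 / 1e6 = 659.74

659.74 Mbps
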